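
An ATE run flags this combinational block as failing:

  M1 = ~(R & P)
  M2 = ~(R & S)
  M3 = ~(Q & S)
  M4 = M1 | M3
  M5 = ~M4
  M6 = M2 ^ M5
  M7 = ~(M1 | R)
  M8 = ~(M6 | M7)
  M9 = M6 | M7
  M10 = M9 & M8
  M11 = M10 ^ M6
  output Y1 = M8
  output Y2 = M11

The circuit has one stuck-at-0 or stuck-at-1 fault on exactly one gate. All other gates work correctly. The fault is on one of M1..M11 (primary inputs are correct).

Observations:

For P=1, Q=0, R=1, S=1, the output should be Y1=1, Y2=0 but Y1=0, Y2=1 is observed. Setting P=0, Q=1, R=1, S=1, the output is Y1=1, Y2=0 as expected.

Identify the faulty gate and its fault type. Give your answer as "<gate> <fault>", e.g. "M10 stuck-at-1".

M3 stuck-at-0

Fault-free values for test 1 (P=1, Q=0, R=1, S=1): M1=0, M2=0, M3=1, M4=1, M5=0, M6=0, M7=0, M8=1, M9=0, M10=0, M11=0, giving Y1=1, Y2=0. Observed Y1=0, Y2=1.
Test 1: faults giving observed Y1=0, Y2=1 are {M2 stuck-at-1, M3 stuck-at-0, M4 stuck-at-0, M5 stuck-at-1, M6 stuck-at-1}.
Test 2 (P=0, Q=1, R=1, S=1): fault-free M1=1, M2=0, M3=0, M4=1, M5=0, M6=0, M7=0, M8=1, M9=0, M10=0, M11=0 → Y1=1, Y2=0; observed Y1=1, Y2=0. Eliminates M2 stuck-at-1, M4 stuck-at-0, M5 stuck-at-1, M6 stuck-at-1.
Only M3 stuck-at-0 is consistent with every test.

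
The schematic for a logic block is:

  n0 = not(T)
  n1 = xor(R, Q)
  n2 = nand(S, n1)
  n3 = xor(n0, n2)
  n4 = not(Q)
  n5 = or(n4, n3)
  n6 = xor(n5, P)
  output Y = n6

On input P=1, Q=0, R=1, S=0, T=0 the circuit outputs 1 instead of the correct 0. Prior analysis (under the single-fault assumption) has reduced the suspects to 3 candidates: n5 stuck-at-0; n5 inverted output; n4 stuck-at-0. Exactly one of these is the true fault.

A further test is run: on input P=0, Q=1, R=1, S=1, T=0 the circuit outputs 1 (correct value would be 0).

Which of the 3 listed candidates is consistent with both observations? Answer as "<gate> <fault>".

n5 inverted output

Evaluate each candidate on input P=0, Q=1, R=1, S=1, T=0:
  n5 stuck-at-0: n0=1, n1=0, n2=1, n3=0, n4=0, n5=0 [stuck-at-0], n6=0 → 0 — eliminated
  n5 inverted output: n0=1, n1=0, n2=1, n3=0, n4=0, n5=1 [inverted output], n6=1 → 1 — matches
  n4 stuck-at-0: n0=1, n1=0, n2=1, n3=0, n4=0 [stuck-at-0], n5=0, n6=0 → 0 — eliminated
Only n5 inverted output reproduces the observed 1.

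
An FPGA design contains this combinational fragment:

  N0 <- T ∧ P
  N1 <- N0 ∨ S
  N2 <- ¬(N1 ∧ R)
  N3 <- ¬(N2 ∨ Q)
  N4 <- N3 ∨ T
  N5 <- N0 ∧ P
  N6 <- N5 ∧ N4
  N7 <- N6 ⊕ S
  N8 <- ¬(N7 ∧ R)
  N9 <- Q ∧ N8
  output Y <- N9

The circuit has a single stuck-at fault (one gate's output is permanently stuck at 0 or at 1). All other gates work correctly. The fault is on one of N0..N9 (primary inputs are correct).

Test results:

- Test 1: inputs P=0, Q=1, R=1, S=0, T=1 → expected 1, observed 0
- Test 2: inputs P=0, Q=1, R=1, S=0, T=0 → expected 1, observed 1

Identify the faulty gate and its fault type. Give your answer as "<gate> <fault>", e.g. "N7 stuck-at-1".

Fault-free values for test 1 (P=0, Q=1, R=1, S=0, T=1): N0=0, N1=0, N2=1, N3=0, N4=1, N5=0, N6=0, N7=0, N8=1, N9=1, giving Y=1. Observed 0.
Test 1: faults giving observed 0 are {N5 stuck-at-1, N6 stuck-at-1, N7 stuck-at-1, N8 stuck-at-0, N9 stuck-at-0}.
Test 2 (P=0, Q=1, R=1, S=0, T=0): fault-free N0=0, N1=0, N2=1, N3=0, N4=0, N5=0, N6=0, N7=0, N8=1, N9=1 → 1; observed 1. Eliminates N6 stuck-at-1, N7 stuck-at-1, N8 stuck-at-0, N9 stuck-at-0.
Only N5 stuck-at-1 is consistent with every test.

N5 stuck-at-1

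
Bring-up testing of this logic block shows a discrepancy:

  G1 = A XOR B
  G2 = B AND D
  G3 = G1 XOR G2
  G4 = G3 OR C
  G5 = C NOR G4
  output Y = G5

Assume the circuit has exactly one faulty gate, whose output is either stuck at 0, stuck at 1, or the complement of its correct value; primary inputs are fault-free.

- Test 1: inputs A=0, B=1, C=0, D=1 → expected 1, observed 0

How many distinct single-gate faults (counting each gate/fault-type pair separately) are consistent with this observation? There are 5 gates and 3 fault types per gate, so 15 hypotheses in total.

10

Fault-free: G1=1, G2=1, G3=0, G4=0, G5=1 → 1. Observed 0.
  G1: stuck-at-0, inverted output ✓; others ✗
  G2: stuck-at-0, inverted output ✓; others ✗
  G3: stuck-at-1, inverted output ✓; others ✗
  G4: stuck-at-1, inverted output ✓; others ✗
  G5: stuck-at-0, inverted output ✓; others ✗
Consistent faults: {G1 stuck-at-0, G1 inverted output, G2 stuck-at-0, G2 inverted output, G3 stuck-at-1, G3 inverted output, G4 stuck-at-1, G4 inverted output, G5 stuck-at-0, G5 inverted output} — 10 in all.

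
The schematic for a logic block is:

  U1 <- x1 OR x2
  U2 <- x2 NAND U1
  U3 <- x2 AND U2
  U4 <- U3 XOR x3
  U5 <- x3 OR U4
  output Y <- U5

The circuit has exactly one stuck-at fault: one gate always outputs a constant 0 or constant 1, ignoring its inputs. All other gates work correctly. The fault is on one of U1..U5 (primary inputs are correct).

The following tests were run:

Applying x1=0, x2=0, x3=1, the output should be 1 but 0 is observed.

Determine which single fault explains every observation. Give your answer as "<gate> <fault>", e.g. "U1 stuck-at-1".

Fault-free values for test 1 (x1=0, x2=0, x3=1): U1=0, U2=1, U3=0, U4=1, U5=1, giving Y=1. Observed 0.
Test 1: faults giving observed 0 are {U5 stuck-at-0}.
Only U5 stuck-at-0 is consistent with every test.

U5 stuck-at-0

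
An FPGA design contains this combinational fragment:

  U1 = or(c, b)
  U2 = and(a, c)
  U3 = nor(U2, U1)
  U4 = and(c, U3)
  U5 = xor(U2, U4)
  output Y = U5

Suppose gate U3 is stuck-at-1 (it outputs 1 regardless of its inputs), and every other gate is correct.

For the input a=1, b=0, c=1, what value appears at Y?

Propagate with U3 forced: U1=1, U2=1, U3=1 [stuck-at-1], U4=1, U5=0.
So Y = 0. (Without the fault it would be 1.)

0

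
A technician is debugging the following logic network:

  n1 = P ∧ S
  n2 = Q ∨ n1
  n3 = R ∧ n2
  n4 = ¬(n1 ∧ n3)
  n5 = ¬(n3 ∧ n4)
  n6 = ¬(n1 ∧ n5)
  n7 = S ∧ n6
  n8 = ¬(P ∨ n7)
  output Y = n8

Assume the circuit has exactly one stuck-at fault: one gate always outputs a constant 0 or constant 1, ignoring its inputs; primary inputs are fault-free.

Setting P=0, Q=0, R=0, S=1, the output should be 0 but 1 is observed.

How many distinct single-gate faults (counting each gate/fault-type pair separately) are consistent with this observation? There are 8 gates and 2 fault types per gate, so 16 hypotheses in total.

Fault-free: n1=0, n2=0, n3=0, n4=1, n5=1, n6=1, n7=1, n8=0 → 0. Observed 1.
  n1: stuck-at-1 ✓; others ✗
  n2: none of the 2 fault types match ✗
  n3: none of the 2 fault types match ✗
  n4: none of the 2 fault types match ✗
  n5: none of the 2 fault types match ✗
  n6: stuck-at-0 ✓; others ✗
  n7: stuck-at-0 ✓; others ✗
  n8: stuck-at-1 ✓; others ✗
Consistent faults: {n1 stuck-at-1, n6 stuck-at-0, n7 stuck-at-0, n8 stuck-at-1} — 4 in all.

4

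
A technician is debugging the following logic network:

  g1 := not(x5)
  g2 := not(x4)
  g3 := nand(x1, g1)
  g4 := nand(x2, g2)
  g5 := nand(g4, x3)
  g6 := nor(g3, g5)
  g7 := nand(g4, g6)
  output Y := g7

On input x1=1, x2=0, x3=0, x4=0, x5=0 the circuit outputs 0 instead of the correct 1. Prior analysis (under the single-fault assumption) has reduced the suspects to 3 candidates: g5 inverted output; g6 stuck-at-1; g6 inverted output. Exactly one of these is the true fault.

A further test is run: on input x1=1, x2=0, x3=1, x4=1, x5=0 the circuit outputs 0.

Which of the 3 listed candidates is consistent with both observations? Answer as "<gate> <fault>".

Evaluate each candidate on input x1=1, x2=0, x3=1, x4=1, x5=0:
  g5 inverted output: g1=1, g2=0, g3=0, g4=1, g5=1 [inverted output], g6=0, g7=1 → 1 — eliminated
  g6 stuck-at-1: g1=1, g2=0, g3=0, g4=1, g5=0, g6=1 [stuck-at-1], g7=0 → 0 — matches
  g6 inverted output: g1=1, g2=0, g3=0, g4=1, g5=0, g6=0 [inverted output], g7=1 → 1 — eliminated
Only g6 stuck-at-1 reproduces the observed 0.

g6 stuck-at-1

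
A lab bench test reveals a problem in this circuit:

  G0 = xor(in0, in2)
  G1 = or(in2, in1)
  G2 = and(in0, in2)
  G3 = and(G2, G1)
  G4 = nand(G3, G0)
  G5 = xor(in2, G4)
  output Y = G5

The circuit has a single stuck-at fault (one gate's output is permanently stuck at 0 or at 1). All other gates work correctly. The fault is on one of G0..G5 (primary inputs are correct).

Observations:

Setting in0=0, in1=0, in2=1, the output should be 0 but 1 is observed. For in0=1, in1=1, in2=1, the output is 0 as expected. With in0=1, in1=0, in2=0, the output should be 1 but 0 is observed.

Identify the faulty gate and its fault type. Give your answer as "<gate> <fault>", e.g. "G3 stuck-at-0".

Fault-free values for test 1 (in0=0, in1=0, in2=1): G0=1, G1=1, G2=0, G3=0, G4=1, G5=0, giving Y=0. Observed 1.
Test 1: faults giving observed 1 are {G2 stuck-at-1, G3 stuck-at-1, G4 stuck-at-0, G5 stuck-at-1}.
Test 2 (in0=1, in1=1, in2=1): fault-free G0=0, G1=1, G2=1, G3=1, G4=1, G5=0 → 0; observed 0. Eliminates G4 stuck-at-0, G5 stuck-at-1.
Test 3 (in0=1, in1=0, in2=0): fault-free G0=1, G1=0, G2=0, G3=0, G4=1, G5=1 → 1; observed 0. Eliminates G2 stuck-at-1.
Only G3 stuck-at-1 is consistent with every test.

G3 stuck-at-1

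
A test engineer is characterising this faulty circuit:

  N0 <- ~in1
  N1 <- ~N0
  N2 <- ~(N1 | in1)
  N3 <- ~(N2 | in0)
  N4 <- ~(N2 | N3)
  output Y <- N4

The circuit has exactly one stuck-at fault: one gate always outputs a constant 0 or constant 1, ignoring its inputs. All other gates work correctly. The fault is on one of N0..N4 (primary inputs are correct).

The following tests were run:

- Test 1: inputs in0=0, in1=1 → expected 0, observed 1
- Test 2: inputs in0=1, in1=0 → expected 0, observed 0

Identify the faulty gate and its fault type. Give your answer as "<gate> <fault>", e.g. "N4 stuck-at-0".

Fault-free values for test 1 (in0=0, in1=1): N0=0, N1=1, N2=0, N3=1, N4=0, giving Y=0. Observed 1.
Test 1: faults giving observed 1 are {N3 stuck-at-0, N4 stuck-at-1}.
Test 2 (in0=1, in1=0): fault-free N0=1, N1=0, N2=1, N3=0, N4=0 → 0; observed 0. Eliminates N4 stuck-at-1.
Only N3 stuck-at-0 is consistent with every test.

N3 stuck-at-0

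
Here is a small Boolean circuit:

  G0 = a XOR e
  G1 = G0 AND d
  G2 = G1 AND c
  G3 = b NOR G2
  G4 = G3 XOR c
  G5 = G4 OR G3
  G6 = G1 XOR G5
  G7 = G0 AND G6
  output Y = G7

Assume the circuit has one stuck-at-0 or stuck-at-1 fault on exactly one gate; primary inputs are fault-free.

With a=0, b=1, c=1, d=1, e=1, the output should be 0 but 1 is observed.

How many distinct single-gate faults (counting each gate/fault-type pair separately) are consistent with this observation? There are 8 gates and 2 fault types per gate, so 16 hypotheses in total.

5

Fault-free: G0=1, G1=1, G2=1, G3=0, G4=1, G5=1, G6=0, G7=0 → 0. Observed 1.
  G0: none of the 2 fault types match ✗
  G1: stuck-at-0 ✓; others ✗
  G2: none of the 2 fault types match ✗
  G3: none of the 2 fault types match ✗
  G4: stuck-at-0 ✓; others ✗
  G5: stuck-at-0 ✓; others ✗
  G6: stuck-at-1 ✓; others ✗
  G7: stuck-at-1 ✓; others ✗
Consistent faults: {G1 stuck-at-0, G4 stuck-at-0, G5 stuck-at-0, G6 stuck-at-1, G7 stuck-at-1} — 5 in all.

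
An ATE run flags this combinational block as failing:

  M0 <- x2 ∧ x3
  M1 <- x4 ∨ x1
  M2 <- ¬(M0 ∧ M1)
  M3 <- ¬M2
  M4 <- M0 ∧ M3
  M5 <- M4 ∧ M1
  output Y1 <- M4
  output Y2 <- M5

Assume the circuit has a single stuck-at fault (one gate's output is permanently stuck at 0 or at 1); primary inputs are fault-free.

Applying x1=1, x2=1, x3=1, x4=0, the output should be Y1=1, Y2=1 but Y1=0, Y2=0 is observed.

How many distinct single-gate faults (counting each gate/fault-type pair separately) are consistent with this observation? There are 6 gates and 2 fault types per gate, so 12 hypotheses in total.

5

Fault-free: M0=1, M1=1, M2=0, M3=1, M4=1, M5=1 → Y1=1, Y2=1. Observed Y1=0, Y2=0.
  M0 stuck-at-0: output Y1=0, Y2=0 ✓
  M0 stuck-at-1: output Y1=1, Y2=1 ✗
  M1 stuck-at-0: output Y1=0, Y2=0 ✓
  M1 stuck-at-1: output Y1=1, Y2=1 ✗
  M2 stuck-at-0: output Y1=1, Y2=1 ✗
  M2 stuck-at-1: output Y1=0, Y2=0 ✓
  M3 stuck-at-0: output Y1=0, Y2=0 ✓
  M3 stuck-at-1: output Y1=1, Y2=1 ✗
  M4 stuck-at-0: output Y1=0, Y2=0 ✓
  M4 stuck-at-1: output Y1=1, Y2=1 ✗
  M5 stuck-at-0: output Y1=1, Y2=0 ✗
  M5 stuck-at-1: output Y1=1, Y2=1 ✗
Consistent faults: {M0 stuck-at-0, M1 stuck-at-0, M2 stuck-at-1, M3 stuck-at-0, M4 stuck-at-0} — 5 in all.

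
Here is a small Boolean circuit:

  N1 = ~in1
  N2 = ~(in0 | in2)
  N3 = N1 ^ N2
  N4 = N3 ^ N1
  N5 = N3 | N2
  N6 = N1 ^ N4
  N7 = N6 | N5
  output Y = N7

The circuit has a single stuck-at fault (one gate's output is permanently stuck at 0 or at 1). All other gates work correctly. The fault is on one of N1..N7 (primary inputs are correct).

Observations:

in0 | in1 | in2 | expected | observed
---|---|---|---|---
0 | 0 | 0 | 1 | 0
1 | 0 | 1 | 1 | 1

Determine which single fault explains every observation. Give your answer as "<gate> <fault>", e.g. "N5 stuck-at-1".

N5 stuck-at-0

Fault-free values for test 1 (in0=0, in1=0, in2=0): N1=1, N2=1, N3=0, N4=1, N5=1, N6=0, N7=1, giving Y=1. Observed 0.
Test 1: faults giving observed 0 are {N5 stuck-at-0, N7 stuck-at-0}.
Test 2 (in0=1, in1=0, in2=1): fault-free N1=1, N2=0, N3=1, N4=0, N5=1, N6=1, N7=1 → 1; observed 1. Eliminates N7 stuck-at-0.
Only N5 stuck-at-0 is consistent with every test.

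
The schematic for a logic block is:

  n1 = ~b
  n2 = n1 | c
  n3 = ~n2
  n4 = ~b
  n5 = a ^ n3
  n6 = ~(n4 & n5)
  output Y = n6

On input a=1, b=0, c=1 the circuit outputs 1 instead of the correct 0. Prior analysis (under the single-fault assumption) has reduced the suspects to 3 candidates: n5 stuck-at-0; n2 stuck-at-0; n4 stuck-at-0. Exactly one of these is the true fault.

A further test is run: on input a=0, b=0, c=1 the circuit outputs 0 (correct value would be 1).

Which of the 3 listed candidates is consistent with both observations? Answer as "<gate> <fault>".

n2 stuck-at-0

Evaluate each candidate on input a=0, b=0, c=1:
  n5 stuck-at-0: n1=1, n2=1, n3=0, n4=1, n5=0 [stuck-at-0], n6=1 → 1 — eliminated
  n2 stuck-at-0: n1=1, n2=0 [stuck-at-0], n3=1, n4=1, n5=1, n6=0 → 0 — matches
  n4 stuck-at-0: n1=1, n2=1, n3=0, n4=0 [stuck-at-0], n5=0, n6=1 → 1 — eliminated
Only n2 stuck-at-0 reproduces the observed 0.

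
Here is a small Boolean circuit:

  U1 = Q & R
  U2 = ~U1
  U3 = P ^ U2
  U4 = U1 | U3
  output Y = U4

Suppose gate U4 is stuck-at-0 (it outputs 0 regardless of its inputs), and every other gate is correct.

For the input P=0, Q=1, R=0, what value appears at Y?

Propagate with U4 forced: U1=0, U2=1, U3=1, U4=0 [stuck-at-0].
So Y = 0. (Without the fault it would be 1.)

0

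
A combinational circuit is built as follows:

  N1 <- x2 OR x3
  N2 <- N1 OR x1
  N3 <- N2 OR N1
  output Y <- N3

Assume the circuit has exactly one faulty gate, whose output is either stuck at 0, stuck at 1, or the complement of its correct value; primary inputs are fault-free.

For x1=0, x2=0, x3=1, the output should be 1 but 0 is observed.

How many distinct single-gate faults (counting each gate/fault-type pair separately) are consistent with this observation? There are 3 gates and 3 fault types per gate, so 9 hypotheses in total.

Fault-free: N1=1, N2=1, N3=1 → 1. Observed 0.
  N1 stuck-at-0: output 0 ✓
  N1 stuck-at-1: output 1 ✗
  N1 inverted output: output 0 ✓
  N2 stuck-at-0: output 1 ✗
  N2 stuck-at-1: output 1 ✗
  N2 inverted output: output 1 ✗
  N3 stuck-at-0: output 0 ✓
  N3 stuck-at-1: output 1 ✗
  N3 inverted output: output 0 ✓
Consistent faults: {N1 stuck-at-0, N1 inverted output, N3 stuck-at-0, N3 inverted output} — 4 in all.

4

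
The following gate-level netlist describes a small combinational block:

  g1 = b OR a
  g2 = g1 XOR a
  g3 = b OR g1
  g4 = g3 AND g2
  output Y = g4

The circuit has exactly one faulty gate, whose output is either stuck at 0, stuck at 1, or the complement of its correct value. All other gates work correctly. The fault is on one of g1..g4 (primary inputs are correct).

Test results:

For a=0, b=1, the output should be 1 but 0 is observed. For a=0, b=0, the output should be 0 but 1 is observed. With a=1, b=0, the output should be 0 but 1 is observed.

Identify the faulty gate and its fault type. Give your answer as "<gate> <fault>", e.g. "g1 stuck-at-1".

g4 inverted output

Fault-free values for test 1 (a=0, b=1): g1=1, g2=1, g3=1, g4=1, giving Y=1. Observed 0.
Test 1: faults giving observed 0 are {g1 stuck-at-0, g1 inverted output, g2 stuck-at-0, g2 inverted output, g3 stuck-at-0, g3 inverted output, g4 stuck-at-0, g4 inverted output}.
Test 2 (a=0, b=0): fault-free g1=0, g2=0, g3=0, g4=0 → 0; observed 1. Eliminates g1 stuck-at-0, g2 stuck-at-0, g2 inverted output, g3 stuck-at-0, g3 inverted output, g4 stuck-at-0.
Test 3 (a=1, b=0): fault-free g1=1, g2=0, g3=1, g4=0 → 0; observed 1. Eliminates g1 inverted output.
Only g4 inverted output is consistent with every test.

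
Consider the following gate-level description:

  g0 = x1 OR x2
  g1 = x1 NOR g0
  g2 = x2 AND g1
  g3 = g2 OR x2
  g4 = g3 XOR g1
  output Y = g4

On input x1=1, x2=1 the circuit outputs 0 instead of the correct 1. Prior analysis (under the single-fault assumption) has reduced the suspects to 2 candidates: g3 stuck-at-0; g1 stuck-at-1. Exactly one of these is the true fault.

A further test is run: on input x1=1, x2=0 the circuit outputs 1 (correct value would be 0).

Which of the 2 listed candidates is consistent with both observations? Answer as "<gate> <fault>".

Evaluate each candidate on input x1=1, x2=0:
  g3 stuck-at-0: g0=1, g1=0, g2=0, g3=0 [stuck-at-0], g4=0 → 0 — eliminated
  g1 stuck-at-1: g0=1, g1=1 [stuck-at-1], g2=0, g3=0, g4=1 → 1 — matches
Only g1 stuck-at-1 reproduces the observed 1.

g1 stuck-at-1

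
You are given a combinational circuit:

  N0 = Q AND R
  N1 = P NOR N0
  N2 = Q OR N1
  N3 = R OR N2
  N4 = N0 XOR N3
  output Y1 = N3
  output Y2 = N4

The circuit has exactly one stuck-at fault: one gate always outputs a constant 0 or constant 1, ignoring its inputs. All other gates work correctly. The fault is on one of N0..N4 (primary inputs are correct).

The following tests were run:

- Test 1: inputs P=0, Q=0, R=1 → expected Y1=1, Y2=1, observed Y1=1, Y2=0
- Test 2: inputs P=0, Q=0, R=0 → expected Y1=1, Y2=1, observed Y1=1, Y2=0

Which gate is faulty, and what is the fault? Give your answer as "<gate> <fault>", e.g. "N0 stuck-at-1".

Fault-free values for test 1 (P=0, Q=0, R=1): N0=0, N1=1, N2=1, N3=1, N4=1, giving Y1=1, Y2=1. Observed Y1=1, Y2=0.
Test 1: faults giving observed Y1=1, Y2=0 are {N0 stuck-at-1, N4 stuck-at-0}.
Test 2 (P=0, Q=0, R=0): fault-free N0=0, N1=1, N2=1, N3=1, N4=1 → Y1=1, Y2=1; observed Y1=1, Y2=0. Eliminates N0 stuck-at-1.
Only N4 stuck-at-0 is consistent with every test.

N4 stuck-at-0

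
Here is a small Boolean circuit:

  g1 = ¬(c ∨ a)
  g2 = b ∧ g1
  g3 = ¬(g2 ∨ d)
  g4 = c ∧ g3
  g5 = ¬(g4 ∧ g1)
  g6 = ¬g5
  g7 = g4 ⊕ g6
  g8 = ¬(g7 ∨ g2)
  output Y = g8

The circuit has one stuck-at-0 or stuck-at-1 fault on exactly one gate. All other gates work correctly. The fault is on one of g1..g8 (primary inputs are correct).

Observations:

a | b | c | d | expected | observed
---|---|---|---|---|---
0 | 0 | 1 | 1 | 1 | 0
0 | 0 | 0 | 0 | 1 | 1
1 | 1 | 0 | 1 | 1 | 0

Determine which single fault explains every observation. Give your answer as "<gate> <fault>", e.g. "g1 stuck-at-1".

g4 stuck-at-1

Fault-free values for test 1 (a=0, b=0, c=1, d=1): g1=0, g2=0, g3=0, g4=0, g5=1, g6=0, g7=0, g8=1, giving Y=1. Observed 0.
Test 1: faults giving observed 0 are {g2 stuck-at-1, g3 stuck-at-1, g4 stuck-at-1, g5 stuck-at-0, g6 stuck-at-1, g7 stuck-at-1, g8 stuck-at-0}.
Test 2 (a=0, b=0, c=0, d=0): fault-free g1=1, g2=0, g3=1, g4=0, g5=1, g6=0, g7=0, g8=1 → 1; observed 1. Eliminates g2 stuck-at-1, g5 stuck-at-0, g6 stuck-at-1, g7 stuck-at-1, g8 stuck-at-0.
Test 3 (a=1, b=1, c=0, d=1): fault-free g1=0, g2=0, g3=0, g4=0, g5=1, g6=0, g7=0, g8=1 → 1; observed 0. Eliminates g3 stuck-at-1.
Only g4 stuck-at-1 is consistent with every test.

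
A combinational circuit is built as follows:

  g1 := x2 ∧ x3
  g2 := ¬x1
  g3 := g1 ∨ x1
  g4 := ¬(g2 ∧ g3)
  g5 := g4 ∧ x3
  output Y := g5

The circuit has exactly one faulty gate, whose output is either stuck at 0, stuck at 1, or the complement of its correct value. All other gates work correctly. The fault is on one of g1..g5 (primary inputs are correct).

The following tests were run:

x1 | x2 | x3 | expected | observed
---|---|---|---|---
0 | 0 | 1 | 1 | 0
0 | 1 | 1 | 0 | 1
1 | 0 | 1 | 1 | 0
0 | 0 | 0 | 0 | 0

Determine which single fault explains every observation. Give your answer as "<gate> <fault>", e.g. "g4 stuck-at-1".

Fault-free values for test 1 (x1=0, x2=0, x3=1): g1=0, g2=1, g3=0, g4=1, g5=1, giving Y=1. Observed 0.
Test 1: faults giving observed 0 are {g1 stuck-at-1, g1 inverted output, g3 stuck-at-1, g3 inverted output, g4 stuck-at-0, g4 inverted output, g5 stuck-at-0, g5 inverted output}.
Test 2 (x1=0, x2=1, x3=1): fault-free g1=1, g2=1, g3=1, g4=0, g5=0 → 0; observed 1. Eliminates g1 stuck-at-1, g3 stuck-at-1, g4 stuck-at-0, g5 stuck-at-0.
Test 3 (x1=1, x2=0, x3=1): fault-free g1=0, g2=0, g3=1, g4=1, g5=1 → 1; observed 0. Eliminates g1 inverted output, g3 inverted output.
Test 4 (x1=0, x2=0, x3=0): fault-free g1=0, g2=1, g3=0, g4=1, g5=0 → 0; observed 0. Eliminates g5 inverted output.
Only g4 inverted output is consistent with every test.

g4 inverted output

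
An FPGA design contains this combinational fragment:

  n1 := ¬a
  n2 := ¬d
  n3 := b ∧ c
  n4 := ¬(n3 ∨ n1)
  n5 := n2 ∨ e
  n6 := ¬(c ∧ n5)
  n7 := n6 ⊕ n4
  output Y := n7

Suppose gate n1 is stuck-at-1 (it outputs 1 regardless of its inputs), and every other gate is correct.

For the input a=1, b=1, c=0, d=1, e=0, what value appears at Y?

Propagate with n1 forced: n1=1 [stuck-at-1], n2=0, n3=0, n4=0, n5=0, n6=1, n7=1.
So Y = 1. (Without the fault it would be 0.)

1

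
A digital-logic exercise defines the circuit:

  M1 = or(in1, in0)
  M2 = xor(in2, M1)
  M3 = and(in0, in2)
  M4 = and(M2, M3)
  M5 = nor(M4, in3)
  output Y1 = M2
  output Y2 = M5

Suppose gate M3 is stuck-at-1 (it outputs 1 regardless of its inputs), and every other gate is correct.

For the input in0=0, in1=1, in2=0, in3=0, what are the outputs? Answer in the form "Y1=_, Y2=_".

Y1=1, Y2=0

Propagate with M3 forced: M1=1, M2=1, M3=1 [stuck-at-1], M4=1, M5=0.
So the outputs are Y1=1, Y2=0. (Without the fault they would be Y1=1, Y2=1.)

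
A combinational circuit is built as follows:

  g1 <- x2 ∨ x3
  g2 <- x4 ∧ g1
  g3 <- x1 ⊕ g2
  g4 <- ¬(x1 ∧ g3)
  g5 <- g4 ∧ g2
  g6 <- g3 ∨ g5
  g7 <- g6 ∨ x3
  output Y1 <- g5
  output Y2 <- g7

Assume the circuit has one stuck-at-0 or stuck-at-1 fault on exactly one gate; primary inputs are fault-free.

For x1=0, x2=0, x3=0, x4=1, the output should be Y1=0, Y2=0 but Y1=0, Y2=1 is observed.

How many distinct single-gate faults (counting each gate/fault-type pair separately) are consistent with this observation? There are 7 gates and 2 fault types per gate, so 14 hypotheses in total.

Fault-free: g1=0, g2=0, g3=0, g4=1, g5=0, g6=0, g7=0 → Y1=0, Y2=0. Observed Y1=0, Y2=1.
  g1 stuck-at-0: output Y1=0, Y2=0 ✗
  g1 stuck-at-1: output Y1=1, Y2=1 ✗
  g2 stuck-at-0: output Y1=0, Y2=0 ✗
  g2 stuck-at-1: output Y1=1, Y2=1 ✗
  g3 stuck-at-0: output Y1=0, Y2=0 ✗
  g3 stuck-at-1: output Y1=0, Y2=1 ✓
  g4 stuck-at-0: output Y1=0, Y2=0 ✗
  g4 stuck-at-1: output Y1=0, Y2=0 ✗
  g5 stuck-at-0: output Y1=0, Y2=0 ✗
  g5 stuck-at-1: output Y1=1, Y2=1 ✗
  g6 stuck-at-0: output Y1=0, Y2=0 ✗
  g6 stuck-at-1: output Y1=0, Y2=1 ✓
  g7 stuck-at-0: output Y1=0, Y2=0 ✗
  g7 stuck-at-1: output Y1=0, Y2=1 ✓
Consistent faults: {g3 stuck-at-1, g6 stuck-at-1, g7 stuck-at-1} — 3 in all.

3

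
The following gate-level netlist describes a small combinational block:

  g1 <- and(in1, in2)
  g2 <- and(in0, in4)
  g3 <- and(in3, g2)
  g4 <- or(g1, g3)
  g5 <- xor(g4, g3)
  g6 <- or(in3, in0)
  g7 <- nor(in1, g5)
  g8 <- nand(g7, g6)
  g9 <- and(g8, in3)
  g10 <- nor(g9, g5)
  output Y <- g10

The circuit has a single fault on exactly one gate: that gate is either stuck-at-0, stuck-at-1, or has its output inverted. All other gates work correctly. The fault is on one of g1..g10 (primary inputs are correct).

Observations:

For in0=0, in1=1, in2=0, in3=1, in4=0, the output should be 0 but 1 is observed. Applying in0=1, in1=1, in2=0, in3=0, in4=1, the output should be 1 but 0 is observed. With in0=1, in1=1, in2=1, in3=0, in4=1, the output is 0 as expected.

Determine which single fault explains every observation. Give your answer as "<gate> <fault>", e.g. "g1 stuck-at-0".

Fault-free values for test 1 (in0=0, in1=1, in2=0, in3=1, in4=0): g1=0, g2=0, g3=0, g4=0, g5=0, g6=1, g7=0, g8=1, g9=1, g10=0, giving Y=0. Observed 1.
Test 1: faults giving observed 1 are {g7 stuck-at-1, g7 inverted output, g8 stuck-at-0, g8 inverted output, g9 stuck-at-0, g9 inverted output, g10 stuck-at-1, g10 inverted output}.
Test 2 (in0=1, in1=1, in2=0, in3=0, in4=1): fault-free g1=0, g2=1, g3=0, g4=0, g5=0, g6=1, g7=0, g8=1, g9=0, g10=1 → 1; observed 0. Eliminates g7 stuck-at-1, g7 inverted output, g8 stuck-at-0, g8 inverted output, g9 stuck-at-0, g10 stuck-at-1.
Test 3 (in0=1, in1=1, in2=1, in3=0, in4=1): fault-free g1=1, g2=1, g3=0, g4=1, g5=1, g6=1, g7=0, g8=1, g9=0, g10=0 → 0; observed 0. Eliminates g10 inverted output.
Only g9 inverted output is consistent with every test.

g9 inverted output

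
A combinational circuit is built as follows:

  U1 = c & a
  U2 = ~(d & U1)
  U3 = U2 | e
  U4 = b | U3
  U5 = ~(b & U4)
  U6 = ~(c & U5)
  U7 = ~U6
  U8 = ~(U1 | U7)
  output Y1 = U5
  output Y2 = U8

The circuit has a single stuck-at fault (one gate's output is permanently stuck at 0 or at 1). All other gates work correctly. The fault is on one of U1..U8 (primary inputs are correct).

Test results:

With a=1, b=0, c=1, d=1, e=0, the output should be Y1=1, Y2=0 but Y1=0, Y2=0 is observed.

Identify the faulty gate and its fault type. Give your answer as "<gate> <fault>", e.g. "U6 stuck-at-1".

Fault-free values for test 1 (a=1, b=0, c=1, d=1, e=0): U1=1, U2=0, U3=0, U4=0, U5=1, U6=0, U7=1, U8=0, giving Y1=1, Y2=0. Observed Y1=0, Y2=0.
Test 1: faults giving observed Y1=0, Y2=0 are {U5 stuck-at-0}.
Only U5 stuck-at-0 is consistent with every test.

U5 stuck-at-0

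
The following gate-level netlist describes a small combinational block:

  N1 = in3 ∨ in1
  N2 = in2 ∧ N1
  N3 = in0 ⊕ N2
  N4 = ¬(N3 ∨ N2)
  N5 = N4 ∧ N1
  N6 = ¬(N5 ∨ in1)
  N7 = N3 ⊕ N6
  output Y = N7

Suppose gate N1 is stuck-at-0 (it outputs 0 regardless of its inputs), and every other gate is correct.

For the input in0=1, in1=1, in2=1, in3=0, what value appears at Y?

Propagate with N1 forced: N1=0 [stuck-at-0], N2=0, N3=1, N4=0, N5=0, N6=0, N7=1.
So Y = 1. (Without the fault it would be 0.)

1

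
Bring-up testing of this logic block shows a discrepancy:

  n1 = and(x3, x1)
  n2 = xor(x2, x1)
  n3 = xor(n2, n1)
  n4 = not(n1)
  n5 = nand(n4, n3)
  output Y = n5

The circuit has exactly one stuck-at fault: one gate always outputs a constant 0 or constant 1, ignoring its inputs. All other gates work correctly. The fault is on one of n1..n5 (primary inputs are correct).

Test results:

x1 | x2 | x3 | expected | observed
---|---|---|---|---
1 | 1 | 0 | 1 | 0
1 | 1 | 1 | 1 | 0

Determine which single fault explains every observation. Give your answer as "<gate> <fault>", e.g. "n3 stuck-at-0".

Fault-free values for test 1 (x1=1, x2=1, x3=0): n1=0, n2=0, n3=0, n4=1, n5=1, giving Y=1. Observed 0.
Test 1: faults giving observed 0 are {n2 stuck-at-1, n3 stuck-at-1, n5 stuck-at-0}.
Test 2 (x1=1, x2=1, x3=1): fault-free n1=1, n2=0, n3=1, n4=0, n5=1 → 1; observed 0. Eliminates n2 stuck-at-1, n3 stuck-at-1.
Only n5 stuck-at-0 is consistent with every test.

n5 stuck-at-0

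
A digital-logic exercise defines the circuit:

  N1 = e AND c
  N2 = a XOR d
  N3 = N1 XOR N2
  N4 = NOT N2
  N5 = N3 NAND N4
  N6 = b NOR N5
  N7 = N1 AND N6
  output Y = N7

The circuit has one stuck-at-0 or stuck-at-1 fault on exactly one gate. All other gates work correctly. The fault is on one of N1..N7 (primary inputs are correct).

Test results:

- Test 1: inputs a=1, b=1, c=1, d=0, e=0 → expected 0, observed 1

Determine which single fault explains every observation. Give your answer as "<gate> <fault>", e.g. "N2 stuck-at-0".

N7 stuck-at-1

Fault-free values for test 1 (a=1, b=1, c=1, d=0, e=0): N1=0, N2=1, N3=1, N4=0, N5=1, N6=0, N7=0, giving Y=0. Observed 1.
Test 1: faults giving observed 1 are {N7 stuck-at-1}.
Only N7 stuck-at-1 is consistent with every test.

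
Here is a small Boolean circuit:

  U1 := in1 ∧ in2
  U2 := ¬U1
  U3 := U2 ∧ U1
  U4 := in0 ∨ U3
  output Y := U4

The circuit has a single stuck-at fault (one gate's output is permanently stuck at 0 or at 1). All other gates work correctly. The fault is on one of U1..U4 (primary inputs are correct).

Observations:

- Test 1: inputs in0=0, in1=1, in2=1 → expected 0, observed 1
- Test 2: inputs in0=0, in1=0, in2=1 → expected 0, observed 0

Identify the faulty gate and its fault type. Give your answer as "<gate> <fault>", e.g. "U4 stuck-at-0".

Fault-free values for test 1 (in0=0, in1=1, in2=1): U1=1, U2=0, U3=0, U4=0, giving Y=0. Observed 1.
Test 1: faults giving observed 1 are {U2 stuck-at-1, U3 stuck-at-1, U4 stuck-at-1}.
Test 2 (in0=0, in1=0, in2=1): fault-free U1=0, U2=1, U3=0, U4=0 → 0; observed 0. Eliminates U3 stuck-at-1, U4 stuck-at-1.
Only U2 stuck-at-1 is consistent with every test.

U2 stuck-at-1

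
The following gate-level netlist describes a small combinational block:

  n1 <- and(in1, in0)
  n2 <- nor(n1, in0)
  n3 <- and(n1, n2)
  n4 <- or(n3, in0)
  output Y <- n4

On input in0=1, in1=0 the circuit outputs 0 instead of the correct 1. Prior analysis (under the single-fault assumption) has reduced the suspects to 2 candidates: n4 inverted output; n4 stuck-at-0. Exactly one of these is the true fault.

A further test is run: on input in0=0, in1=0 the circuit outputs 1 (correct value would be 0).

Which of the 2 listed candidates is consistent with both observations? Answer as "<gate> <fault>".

Evaluate each candidate on input in0=0, in1=0:
  n4 inverted output: n1=0, n2=1, n3=0, n4=1 [inverted output] → 1 — matches
  n4 stuck-at-0: n1=0, n2=1, n3=0, n4=0 [stuck-at-0] → 0 — eliminated
Only n4 inverted output reproduces the observed 1.

n4 inverted output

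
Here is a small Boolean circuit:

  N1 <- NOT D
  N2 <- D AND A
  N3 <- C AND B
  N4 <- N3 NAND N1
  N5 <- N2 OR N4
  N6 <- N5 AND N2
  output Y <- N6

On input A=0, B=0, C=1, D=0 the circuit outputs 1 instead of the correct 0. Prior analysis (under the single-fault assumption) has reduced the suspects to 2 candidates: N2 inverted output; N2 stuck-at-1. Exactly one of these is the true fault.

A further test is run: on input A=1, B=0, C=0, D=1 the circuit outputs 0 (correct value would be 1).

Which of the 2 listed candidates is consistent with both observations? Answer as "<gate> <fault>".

N2 inverted output

Evaluate each candidate on input A=1, B=0, C=0, D=1:
  N2 inverted output: N1=0, N2=0 [inverted output], N3=0, N4=1, N5=1, N6=0 → 0 — matches
  N2 stuck-at-1: N1=0, N2=1 [stuck-at-1], N3=0, N4=1, N5=1, N6=1 → 1 — eliminated
Only N2 inverted output reproduces the observed 0.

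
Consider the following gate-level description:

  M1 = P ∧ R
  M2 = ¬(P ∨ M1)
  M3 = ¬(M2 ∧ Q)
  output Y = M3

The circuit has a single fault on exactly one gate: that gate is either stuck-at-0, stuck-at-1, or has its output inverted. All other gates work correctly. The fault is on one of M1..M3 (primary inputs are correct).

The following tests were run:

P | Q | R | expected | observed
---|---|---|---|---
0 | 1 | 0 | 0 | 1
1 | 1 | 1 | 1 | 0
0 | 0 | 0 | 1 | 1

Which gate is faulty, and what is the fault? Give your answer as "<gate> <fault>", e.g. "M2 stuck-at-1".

Fault-free values for test 1 (P=0, Q=1, R=0): M1=0, M2=1, M3=0, giving Y=0. Observed 1.
Test 1: faults giving observed 1 are {M1 stuck-at-1, M1 inverted output, M2 stuck-at-0, M2 inverted output, M3 stuck-at-1, M3 inverted output}.
Test 2 (P=1, Q=1, R=1): fault-free M1=1, M2=0, M3=1 → 1; observed 0. Eliminates M1 stuck-at-1, M1 inverted output, M2 stuck-at-0, M3 stuck-at-1.
Test 3 (P=0, Q=0, R=0): fault-free M1=0, M2=1, M3=1 → 1; observed 1. Eliminates M3 inverted output.
Only M2 inverted output is consistent with every test.

M2 inverted output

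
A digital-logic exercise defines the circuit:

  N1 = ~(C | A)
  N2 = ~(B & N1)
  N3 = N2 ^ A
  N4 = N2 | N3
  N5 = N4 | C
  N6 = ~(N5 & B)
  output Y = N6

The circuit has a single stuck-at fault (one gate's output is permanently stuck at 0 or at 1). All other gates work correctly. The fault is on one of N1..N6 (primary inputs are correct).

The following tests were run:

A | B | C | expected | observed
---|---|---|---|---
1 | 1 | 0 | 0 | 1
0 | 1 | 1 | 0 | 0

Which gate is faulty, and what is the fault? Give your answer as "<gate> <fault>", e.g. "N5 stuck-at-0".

N4 stuck-at-0

Fault-free values for test 1 (A=1, B=1, C=0): N1=0, N2=1, N3=0, N4=1, N5=1, N6=0, giving Y=0. Observed 1.
Test 1: faults giving observed 1 are {N4 stuck-at-0, N5 stuck-at-0, N6 stuck-at-1}.
Test 2 (A=0, B=1, C=1): fault-free N1=0, N2=1, N3=1, N4=1, N5=1, N6=0 → 0; observed 0. Eliminates N5 stuck-at-0, N6 stuck-at-1.
Only N4 stuck-at-0 is consistent with every test.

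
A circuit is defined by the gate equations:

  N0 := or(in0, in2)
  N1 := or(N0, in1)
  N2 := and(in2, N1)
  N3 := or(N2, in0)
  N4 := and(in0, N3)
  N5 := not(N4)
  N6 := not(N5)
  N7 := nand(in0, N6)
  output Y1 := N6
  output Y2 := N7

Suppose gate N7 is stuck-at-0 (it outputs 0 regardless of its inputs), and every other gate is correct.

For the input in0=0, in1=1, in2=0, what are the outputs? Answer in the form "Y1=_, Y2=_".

Propagate with N7 forced: N0=0, N1=1, N2=0, N3=0, N4=0, N5=1, N6=0, N7=0 [stuck-at-0].
So the outputs are Y1=0, Y2=0. (Without the fault they would be Y1=0, Y2=1.)

Y1=0, Y2=0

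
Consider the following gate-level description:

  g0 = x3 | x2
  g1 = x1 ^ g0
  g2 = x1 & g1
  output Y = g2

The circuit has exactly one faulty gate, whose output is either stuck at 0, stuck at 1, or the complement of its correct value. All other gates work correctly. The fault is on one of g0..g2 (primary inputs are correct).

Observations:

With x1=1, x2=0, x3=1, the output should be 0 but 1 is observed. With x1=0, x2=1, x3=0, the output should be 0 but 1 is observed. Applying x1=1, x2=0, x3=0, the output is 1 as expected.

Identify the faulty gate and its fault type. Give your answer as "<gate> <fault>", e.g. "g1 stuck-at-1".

Fault-free values for test 1 (x1=1, x2=0, x3=1): g0=1, g1=0, g2=0, giving Y=0. Observed 1.
Test 1: faults giving observed 1 are {g0 stuck-at-0, g0 inverted output, g1 stuck-at-1, g1 inverted output, g2 stuck-at-1, g2 inverted output}.
Test 2 (x1=0, x2=1, x3=0): fault-free g0=1, g1=1, g2=0 → 0; observed 1. Eliminates g0 stuck-at-0, g0 inverted output, g1 stuck-at-1, g1 inverted output.
Test 3 (x1=1, x2=0, x3=0): fault-free g0=0, g1=1, g2=1 → 1; observed 1. Eliminates g2 inverted output.
Only g2 stuck-at-1 is consistent with every test.

g2 stuck-at-1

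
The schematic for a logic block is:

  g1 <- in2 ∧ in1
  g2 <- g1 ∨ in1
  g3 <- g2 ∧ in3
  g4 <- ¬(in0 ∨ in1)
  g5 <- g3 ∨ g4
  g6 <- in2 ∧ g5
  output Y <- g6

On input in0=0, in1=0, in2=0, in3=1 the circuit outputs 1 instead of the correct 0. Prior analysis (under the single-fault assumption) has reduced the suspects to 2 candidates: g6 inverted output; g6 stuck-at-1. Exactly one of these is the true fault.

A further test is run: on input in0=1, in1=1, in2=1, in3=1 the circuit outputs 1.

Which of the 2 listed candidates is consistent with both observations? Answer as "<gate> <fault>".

Evaluate each candidate on input in0=1, in1=1, in2=1, in3=1:
  g6 inverted output: g1=1, g2=1, g3=1, g4=0, g5=1, g6=0 [inverted output] → 0 — eliminated
  g6 stuck-at-1: g1=1, g2=1, g3=1, g4=0, g5=1, g6=1 [stuck-at-1] → 1 — matches
Only g6 stuck-at-1 reproduces the observed 1.

g6 stuck-at-1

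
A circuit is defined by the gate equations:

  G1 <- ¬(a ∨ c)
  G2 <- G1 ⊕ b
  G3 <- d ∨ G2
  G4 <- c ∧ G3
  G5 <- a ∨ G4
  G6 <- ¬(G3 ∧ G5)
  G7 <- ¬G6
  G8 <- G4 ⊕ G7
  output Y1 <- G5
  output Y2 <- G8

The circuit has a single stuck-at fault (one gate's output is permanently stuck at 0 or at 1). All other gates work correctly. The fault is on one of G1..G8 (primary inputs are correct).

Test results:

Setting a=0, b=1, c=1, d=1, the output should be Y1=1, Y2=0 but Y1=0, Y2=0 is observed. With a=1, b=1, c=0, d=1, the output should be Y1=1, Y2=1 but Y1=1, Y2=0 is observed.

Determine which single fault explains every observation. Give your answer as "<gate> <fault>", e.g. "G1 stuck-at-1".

Fault-free values for test 1 (a=0, b=1, c=1, d=1): G1=0, G2=1, G3=1, G4=1, G5=1, G6=0, G7=1, G8=0, giving Y1=1, Y2=0. Observed Y1=0, Y2=0.
Test 1: faults giving observed Y1=0, Y2=0 are {G3 stuck-at-0, G4 stuck-at-0}.
Test 2 (a=1, b=1, c=0, d=1): fault-free G1=0, G2=1, G3=1, G4=0, G5=1, G6=0, G7=1, G8=1 → Y1=1, Y2=1; observed Y1=1, Y2=0. Eliminates G4 stuck-at-0.
Only G3 stuck-at-0 is consistent with every test.

G3 stuck-at-0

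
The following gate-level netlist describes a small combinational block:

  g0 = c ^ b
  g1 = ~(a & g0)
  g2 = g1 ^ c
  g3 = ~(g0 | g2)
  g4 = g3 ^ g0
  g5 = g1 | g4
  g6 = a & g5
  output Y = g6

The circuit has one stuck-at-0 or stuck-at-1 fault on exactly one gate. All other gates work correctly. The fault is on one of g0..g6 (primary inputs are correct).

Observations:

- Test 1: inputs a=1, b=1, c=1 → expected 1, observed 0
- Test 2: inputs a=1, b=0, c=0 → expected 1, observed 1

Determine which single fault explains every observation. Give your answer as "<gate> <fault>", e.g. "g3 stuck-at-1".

Fault-free values for test 1 (a=1, b=1, c=1): g0=0, g1=1, g2=0, g3=1, g4=1, g5=1, g6=1, giving Y=1. Observed 0.
Test 1: faults giving observed 0 are {g1 stuck-at-0, g5 stuck-at-0, g6 stuck-at-0}.
Test 2 (a=1, b=0, c=0): fault-free g0=0, g1=1, g2=1, g3=0, g4=0, g5=1, g6=1 → 1; observed 1. Eliminates g5 stuck-at-0, g6 stuck-at-0.
Only g1 stuck-at-0 is consistent with every test.

g1 stuck-at-0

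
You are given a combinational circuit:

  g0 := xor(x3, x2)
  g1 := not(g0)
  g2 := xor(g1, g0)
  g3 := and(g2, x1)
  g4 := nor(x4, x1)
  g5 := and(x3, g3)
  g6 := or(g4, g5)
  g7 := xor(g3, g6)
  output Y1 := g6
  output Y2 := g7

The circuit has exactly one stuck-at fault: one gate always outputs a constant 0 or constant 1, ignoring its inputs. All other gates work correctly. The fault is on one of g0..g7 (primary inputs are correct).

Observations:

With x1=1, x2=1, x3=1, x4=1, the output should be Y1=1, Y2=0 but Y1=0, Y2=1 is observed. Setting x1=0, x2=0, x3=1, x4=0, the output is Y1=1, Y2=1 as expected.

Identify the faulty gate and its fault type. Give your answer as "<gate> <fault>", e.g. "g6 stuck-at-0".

g5 stuck-at-0

Fault-free values for test 1 (x1=1, x2=1, x3=1, x4=1): g0=0, g1=1, g2=1, g3=1, g4=0, g5=1, g6=1, g7=0, giving Y1=1, Y2=0. Observed Y1=0, Y2=1.
Test 1: faults giving observed Y1=0, Y2=1 are {g5 stuck-at-0, g6 stuck-at-0}.
Test 2 (x1=0, x2=0, x3=1, x4=0): fault-free g0=1, g1=0, g2=1, g3=0, g4=1, g5=0, g6=1, g7=1 → Y1=1, Y2=1; observed Y1=1, Y2=1. Eliminates g6 stuck-at-0.
Only g5 stuck-at-0 is consistent with every test.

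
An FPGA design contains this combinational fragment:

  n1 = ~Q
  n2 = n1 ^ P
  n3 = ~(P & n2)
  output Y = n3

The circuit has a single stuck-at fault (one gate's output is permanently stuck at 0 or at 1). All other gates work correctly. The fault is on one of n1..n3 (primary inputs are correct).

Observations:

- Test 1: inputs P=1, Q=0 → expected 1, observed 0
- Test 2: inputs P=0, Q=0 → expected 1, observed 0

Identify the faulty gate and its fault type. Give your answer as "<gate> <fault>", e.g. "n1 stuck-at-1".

n3 stuck-at-0

Fault-free values for test 1 (P=1, Q=0): n1=1, n2=0, n3=1, giving Y=1. Observed 0.
Test 1: faults giving observed 0 are {n1 stuck-at-0, n2 stuck-at-1, n3 stuck-at-0}.
Test 2 (P=0, Q=0): fault-free n1=1, n2=1, n3=1 → 1; observed 0. Eliminates n1 stuck-at-0, n2 stuck-at-1.
Only n3 stuck-at-0 is consistent with every test.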